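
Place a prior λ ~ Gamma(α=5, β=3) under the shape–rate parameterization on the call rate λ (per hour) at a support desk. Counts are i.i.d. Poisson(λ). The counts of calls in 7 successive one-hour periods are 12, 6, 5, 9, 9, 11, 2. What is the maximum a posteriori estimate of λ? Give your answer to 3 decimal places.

λ̂_MAP = 5.800

Σxᵢ = 12+6+5+9+9+11+2 = 54, with n = 7.
Posterior ∝ λ^4e^(−3λ) · λ^54e^(−7λ) = λ^58e^(−10λ), i.e. Gamma(shape=59, rate=10).
The mode of a Gamma(a, b) with a ≥ 1 (shape–rate) is (a−1)/b = 58/10 ≈ 5.800.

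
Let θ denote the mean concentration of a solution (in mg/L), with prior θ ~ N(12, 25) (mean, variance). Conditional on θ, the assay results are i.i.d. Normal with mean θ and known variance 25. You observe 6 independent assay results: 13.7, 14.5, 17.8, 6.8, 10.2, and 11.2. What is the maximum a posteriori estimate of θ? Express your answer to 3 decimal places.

θ̂_MAP = 12.314

n = 6; x̄ = (13.7 + 14.5 + 17.8 + 6.8 + 10.2 + 11.2)/6 = 74.2/6 = 371/30 ≈ 12.3667.
For a Normal prior and Normal likelihood with known variance, the posterior is Normal; its mode equals its mean, the precision-weighted average.
Prior precision 1/σ₀² = 1/25 = 0.04; data precision n/σ² = 6/25 = 0.24.
θ̂ = (0.04·12 + 0.24·(371/30)) / (0.04 + 0.24) = 3.448/0.28 = 431/35 ≈ 12.314.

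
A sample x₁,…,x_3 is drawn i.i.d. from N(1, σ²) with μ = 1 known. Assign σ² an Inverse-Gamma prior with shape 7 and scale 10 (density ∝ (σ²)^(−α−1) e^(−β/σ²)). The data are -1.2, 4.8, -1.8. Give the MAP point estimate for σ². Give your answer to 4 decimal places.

σ̂²_MAP = 2.4800

Sum of squared deviations about the known mean: SS = (-1.2−1)² + (4.8−1)² + (-1.8−1)² = 27.12.
The Normal likelihood contributes (σ²)^(−n/2) exp(−SS/(2σ²)), so the posterior is Inverse-Gamma(α + n/2, β + SS/2) = Inverse-Gamma(8.5, 23.56).
The mode of Inverse-Gamma(a, b) is b/(a+1) = 23.56/9.5 ≈ 2.4800.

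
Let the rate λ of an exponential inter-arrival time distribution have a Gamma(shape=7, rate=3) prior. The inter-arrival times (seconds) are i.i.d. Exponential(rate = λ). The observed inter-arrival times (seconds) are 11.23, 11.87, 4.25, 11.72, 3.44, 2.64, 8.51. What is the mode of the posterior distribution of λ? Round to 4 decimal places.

λ̂_MAP = 0.2294

The Exponential(rate=λ) likelihood is ∝ λ^n e^(−λΣtᵢ). Here n = 7 and Σtᵢ = 11.23 + 11.87 + 4.25 + 11.72 + 3.44 + 2.64 + 8.51 = 53.66.
Posterior ∝ λ^6e^(−3λ) · λ^7e^(−53.66λ) = λ^13e^(−56.66λ), i.e. Gamma(14, 56.66).
Mode = (a−1)/b = 13/56.66 ≈ 0.2294.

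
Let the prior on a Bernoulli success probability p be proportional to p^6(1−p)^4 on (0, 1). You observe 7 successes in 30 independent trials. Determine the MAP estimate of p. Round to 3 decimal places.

p̂_MAP = 0.325

The prior density ∝ p^6(1−p)^4 is the kernel of Beta(7, 5).
Data: 7 successes in 30 trials. The binomial likelihood contributes p^7(1−p)^23, so the posterior is Beta(7+7, 5+23) = Beta(14, 28).
For Beta(a, b) with a, b > 1 the mode is (a−1)/(a+b−2) = 13/40 ≈ 0.325.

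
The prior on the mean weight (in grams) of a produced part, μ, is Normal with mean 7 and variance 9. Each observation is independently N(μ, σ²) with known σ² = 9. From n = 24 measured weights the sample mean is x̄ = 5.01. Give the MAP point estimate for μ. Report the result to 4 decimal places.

n = 24, x̄ = 5.01.
For a Normal prior and Normal likelihood with known variance, the posterior is Normal; its mode equals its mean, the precision-weighted average.
Prior precision 1/σ₀² = 1/9; data precision n/σ² = 24/9 = 8/3.
μ̂ = ((1/9)·7 + (8/3)·5.01) / (1/9 + 8/3) = (3181/225)/(25/9) = 5.0896.

μ̂_MAP = 5.0896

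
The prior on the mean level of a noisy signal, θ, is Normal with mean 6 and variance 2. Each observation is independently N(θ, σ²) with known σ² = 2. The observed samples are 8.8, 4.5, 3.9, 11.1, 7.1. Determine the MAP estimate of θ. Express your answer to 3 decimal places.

n = 5; x̄ = (8.8 + 4.5 + 3.9 + 11.1 + 7.1)/5 = 35.4/5 = 7.08.
For a Normal prior and Normal likelihood with known variance, the posterior is Normal; its mode equals its mean, the precision-weighted average.
Prior precision 1/σ₀² = 1/2 = 0.5; data precision n/σ² = 5/2 = 2.5.
θ̂ = (0.5·6 + 2.5·7.08) / (0.5 + 2.5) = 20.7/3 = 6.900.

θ̂_MAP = 6.900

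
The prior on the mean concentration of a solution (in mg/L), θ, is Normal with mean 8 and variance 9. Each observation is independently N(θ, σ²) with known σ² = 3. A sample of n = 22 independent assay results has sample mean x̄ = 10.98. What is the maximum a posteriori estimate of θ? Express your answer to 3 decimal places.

θ̂_MAP = 10.936

n = 22, x̄ = 10.98.
For a Normal prior and Normal likelihood with known variance, the posterior is Normal; its mode equals its mean, the precision-weighted average.
Prior precision 1/σ₀² = 1/9; data precision n/σ² = 22/3.
θ̂ = ((1/9)·8 + (22/3)·10.98) / (1/9 + 22/3) = (18317/225)/(67/9) = 18317/1675 ≈ 10.936.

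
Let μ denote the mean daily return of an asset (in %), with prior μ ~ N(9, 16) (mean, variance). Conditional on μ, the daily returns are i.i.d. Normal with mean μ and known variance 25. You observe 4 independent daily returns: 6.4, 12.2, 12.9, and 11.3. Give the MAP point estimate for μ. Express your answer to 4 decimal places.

n = 4; x̄ = (6.4 + 12.2 + 12.9 + 11.3)/4 = 42.8/4 = 10.7.
For a Normal prior and Normal likelihood with known variance, the posterior is Normal; its mode equals its mean, the precision-weighted average.
Prior precision 1/σ₀² = 1/16 = 0.0625; data precision n/σ² = 4/25 = 0.16.
μ̂ = (0.0625·9 + 0.16·10.7) / (0.0625 + 0.16) = 2.2745/0.2225 = 4549/445 ≈ 10.2225.

μ̂_MAP = 10.2225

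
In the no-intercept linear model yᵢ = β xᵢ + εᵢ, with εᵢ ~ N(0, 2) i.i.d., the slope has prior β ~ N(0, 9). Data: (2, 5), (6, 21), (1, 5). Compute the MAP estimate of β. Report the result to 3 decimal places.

β̂_MAP = 3.420

log p(β | y) = −Σ(yᵢ − βxᵢ)²/(2·2) − β²/(2·9) + const.
Setting the derivative to zero: Σxᵢ(yᵢ − βxᵢ)/2 − β/9 = 0, so β = Σxᵢyᵢ / (Σxᵢ² + σ²/τ²).
Σxᵢyᵢ = 2·5 + 6·21 + 1·5 = 141; Σxᵢ² = 41; σ²/τ² = 2/9.
β̂_MAP = 141 / (41 + 2/9) = 141/(371/9) = 1269/371 ≈ 3.420.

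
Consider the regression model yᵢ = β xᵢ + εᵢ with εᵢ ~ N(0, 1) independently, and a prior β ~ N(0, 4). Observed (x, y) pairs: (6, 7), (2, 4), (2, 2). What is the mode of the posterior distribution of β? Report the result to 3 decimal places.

β̂_MAP = 1.220

log p(β | y) = −Σ(yᵢ − βxᵢ)²/(2·1) − β²/(2·4) + const.
Setting the derivative to zero: Σxᵢ(yᵢ − βxᵢ)/1 − β/4 = 0, so β = Σxᵢyᵢ / (Σxᵢ² + σ²/τ²).
Σxᵢyᵢ = 6·7 + 2·4 + 2·2 = 54; Σxᵢ² = 44; σ²/τ² = 0.25.
β̂_MAP = 54 / (44 + 0.25) = 54/44.25 ≈ 1.220.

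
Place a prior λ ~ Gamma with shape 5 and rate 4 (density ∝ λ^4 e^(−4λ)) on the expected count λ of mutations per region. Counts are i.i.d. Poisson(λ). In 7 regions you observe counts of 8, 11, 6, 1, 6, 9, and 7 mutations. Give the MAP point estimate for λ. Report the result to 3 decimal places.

λ̂_MAP = 4.727

Σxᵢ = 8+11+6+1+6+9+7 = 48, with n = 7.
Posterior ∝ λ^4e^(−4λ) · λ^48e^(−7λ) = λ^52e^(−11λ), i.e. Gamma(shape=53, rate=11).
The mode of a Gamma(a, b) with a ≥ 1 (shape–rate) is (a−1)/b = 52/11 ≈ 4.727.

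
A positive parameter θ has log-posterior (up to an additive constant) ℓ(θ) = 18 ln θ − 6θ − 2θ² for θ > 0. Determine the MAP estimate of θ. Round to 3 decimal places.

θ̂_MAP = 1.500

ℓ'(θ) = 18/θ − 6 − 4θ. Setting this to zero and multiplying by θ: 4θ² + 6θ − 18 = 0.
θ = (−6 + √(6² + 4·4·18)) / (2·4) = (−6 + √324) / 8 = (−6 + 18)/8 = 3/2.
ℓ''(θ) = −18/θ² − 4 < 0, confirming a maximum.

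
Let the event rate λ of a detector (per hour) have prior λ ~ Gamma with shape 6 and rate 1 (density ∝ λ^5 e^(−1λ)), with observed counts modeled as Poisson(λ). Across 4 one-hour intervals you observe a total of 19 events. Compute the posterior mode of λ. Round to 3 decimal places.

Σxᵢ = 19, n = 4.
Posterior ∝ λ^5e^(−1λ) · λ^19e^(−4λ) = λ^24e^(−5λ), i.e. Gamma(shape=25, rate=5).
The mode of a Gamma(a, b) with a ≥ 1 (shape–rate) is (a−1)/b = 24/5 ≈ 4.800.

λ̂_MAP = 4.800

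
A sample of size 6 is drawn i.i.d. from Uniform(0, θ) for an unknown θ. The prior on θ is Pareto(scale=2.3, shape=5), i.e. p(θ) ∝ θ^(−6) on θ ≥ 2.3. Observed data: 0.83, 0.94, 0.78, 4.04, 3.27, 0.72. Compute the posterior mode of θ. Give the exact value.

θ̂_MAP = 4.04

The Uniform(0, θ) likelihood is θ^(−n) for θ ≥ max(xᵢ), zero otherwise. Here max(xᵢ) = 4.04.
Posterior ∝ θ^(−6) · θ^(−6) = θ^(−12) on θ ≥ max(2.3, 4.04) = 4.04.
This density is strictly decreasing in θ, so the posterior mode lies at the lower boundary of the support.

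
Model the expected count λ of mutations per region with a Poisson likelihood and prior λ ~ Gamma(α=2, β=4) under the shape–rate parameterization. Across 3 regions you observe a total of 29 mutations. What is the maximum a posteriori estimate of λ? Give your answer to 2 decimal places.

Σxᵢ = 29, n = 3.
Posterior ∝ λe^(−4λ) · λ^29e^(−3λ) = λ^30e^(−7λ), i.e. Gamma(shape=31, rate=7).
The mode of a Gamma(a, b) with a ≥ 1 (shape–rate) is (a−1)/b = 30/7 ≈ 4.29.

λ̂_MAP = 4.29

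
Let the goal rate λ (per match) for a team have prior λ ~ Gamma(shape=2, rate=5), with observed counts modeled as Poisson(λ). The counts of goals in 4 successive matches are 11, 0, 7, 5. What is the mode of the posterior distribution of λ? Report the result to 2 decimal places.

λ̂_MAP = 2.67

Σxᵢ = 11+0+7+5 = 23, with n = 4.
Posterior ∝ λe^(−5λ) · λ^23e^(−4λ) = λ^24e^(−9λ), i.e. Gamma(shape=25, rate=9).
The mode of a Gamma(a, b) with a ≥ 1 (shape–rate) is (a−1)/b = 24/9 ≈ 2.67.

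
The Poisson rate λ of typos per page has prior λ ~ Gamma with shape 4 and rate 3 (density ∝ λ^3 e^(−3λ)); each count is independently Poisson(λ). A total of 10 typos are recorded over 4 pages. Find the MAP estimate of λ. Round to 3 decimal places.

λ̂_MAP = 1.857

Σxᵢ = 10, n = 4.
Posterior ∝ λ^3e^(−3λ) · λ^10e^(−4λ) = λ^13e^(−7λ), i.e. Gamma(shape=14, rate=7).
The mode of a Gamma(a, b) with a ≥ 1 (shape–rate) is (a−1)/b = 13/7 ≈ 1.857.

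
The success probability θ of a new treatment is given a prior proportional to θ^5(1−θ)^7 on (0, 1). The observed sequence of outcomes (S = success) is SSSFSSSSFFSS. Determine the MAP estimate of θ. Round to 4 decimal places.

The prior density ∝ θ^5(1−θ)^7 is the kernel of Beta(6, 8).
Data: 9 successes in 12 trials (from the sequence). The binomial likelihood contributes θ^9(1−θ)^3, so the posterior is Beta(6+9, 8+3) = Beta(15, 11).
For Beta(a, b) with a, b > 1 the mode is (a−1)/(a+b−2) = 14/24 ≈ 0.5833.

θ̂_MAP = 0.5833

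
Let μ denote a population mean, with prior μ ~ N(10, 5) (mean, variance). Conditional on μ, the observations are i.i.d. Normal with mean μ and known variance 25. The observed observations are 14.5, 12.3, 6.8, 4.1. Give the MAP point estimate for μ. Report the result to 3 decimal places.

μ̂_MAP = 9.744

n = 4; x̄ = (14.5 + 12.3 + 6.8 + 4.1)/4 = 37.7/4 = 9.425.
For a Normal prior and Normal likelihood with known variance, the posterior is Normal; its mode equals its mean, the precision-weighted average.
Prior precision 1/σ₀² = 1/5 = 0.2; data precision n/σ² = 4/25 = 0.16.
μ̂ = (0.2·10 + 0.16·9.425) / (0.2 + 0.16) = 3.508/0.36 = 877/90 ≈ 9.744.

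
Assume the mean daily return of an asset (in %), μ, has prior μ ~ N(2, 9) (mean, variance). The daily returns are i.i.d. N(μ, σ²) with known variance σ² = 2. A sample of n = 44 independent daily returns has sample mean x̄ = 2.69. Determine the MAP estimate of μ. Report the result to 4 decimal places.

n = 44, x̄ = 2.69.
For a Normal prior and Normal likelihood with known variance, the posterior is Normal; its mode equals its mean, the precision-weighted average.
Prior precision 1/σ₀² = 1/9; data precision n/σ² = 44/2 = 22.
μ̂ = ((1/9)·2 + 22·2.69) / (1/9 + 22) = (26731/450)/(199/9) = 26731/9950 ≈ 2.6865.

μ̂_MAP = 2.6865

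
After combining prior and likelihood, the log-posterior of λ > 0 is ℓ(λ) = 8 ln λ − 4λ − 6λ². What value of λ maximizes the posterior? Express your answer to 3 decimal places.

λ̂_MAP = 0.667

ℓ'(λ) = 8/λ − 4 − 12λ. Setting this to zero and multiplying by λ: 12λ² + 4λ − 8 = 0.
λ = (−4 + √(4² + 4·12·8)) / (2·12) = (−4 + √400) / 24 = (−4 + 20)/24 = 2/3.
ℓ''(λ) = −8/λ² − 12 < 0, confirming a maximum.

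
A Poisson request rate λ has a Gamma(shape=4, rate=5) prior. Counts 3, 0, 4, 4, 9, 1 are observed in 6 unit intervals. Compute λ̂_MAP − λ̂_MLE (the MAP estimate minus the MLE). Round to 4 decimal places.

MAP − MLE = -1.3182

Σxᵢ = 21. Posterior is Gamma(25, 11); MAP = (25−1)/11 = 24/11 ≈ 2.18182.
MLE = x̄ = 21/6 ≈ 3.50000.
Difference = 24/11 − 21/6 = -29/22 ≈ -1.3182.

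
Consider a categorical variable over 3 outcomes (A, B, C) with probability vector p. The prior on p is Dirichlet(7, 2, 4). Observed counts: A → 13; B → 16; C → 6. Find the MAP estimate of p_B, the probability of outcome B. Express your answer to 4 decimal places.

MAP estimate of p_B = 0.3778

The posterior is Dirichlet(αᵢ + nᵢ) = Dirichlet(20, 18, 10).
For a Dirichlet(a₁,…,a_K) with all aᵢ > 1, the mode has j-th component (aⱼ − 1)/(Σaᵢ − K).
Here Σaᵢ = 48 and K = 3, so p_B = (18 − 1)/(48 − 3) = 17/45 ≈ 0.3778.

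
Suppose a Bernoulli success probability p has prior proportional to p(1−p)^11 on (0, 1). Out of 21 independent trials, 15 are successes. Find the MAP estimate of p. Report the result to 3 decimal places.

p̂_MAP = 0.485

The prior density ∝ p(1−p)^11 is the kernel of Beta(2, 12).
Data: 15 successes in 21 trials. The binomial likelihood contributes p^15(1−p)^6, so the posterior is Beta(2+15, 12+6) = Beta(17, 18).
For Beta(a, b) with a, b > 1 the mode is (a−1)/(a+b−2) = 16/33 ≈ 0.485.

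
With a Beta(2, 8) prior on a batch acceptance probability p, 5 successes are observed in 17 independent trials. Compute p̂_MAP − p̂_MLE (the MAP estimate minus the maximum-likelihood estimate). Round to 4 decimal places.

Posterior is Beta(7, 20); MAP = (7−1)/(27−2) = 6/25 ≈ 0.24000.
MLE ignores the prior: p̂_MLE = k/n = 5/17 ≈ 0.29412.
Difference = 6/25 − 5/17 = -23/425 ≈ -0.0541.

MAP − MLE = -0.0541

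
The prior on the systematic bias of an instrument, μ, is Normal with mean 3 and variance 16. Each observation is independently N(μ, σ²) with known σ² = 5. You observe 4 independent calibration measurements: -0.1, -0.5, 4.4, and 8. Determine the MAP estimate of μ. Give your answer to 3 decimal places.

μ̂_MAP = 2.954

n = 4; x̄ = ((-0.1) + (-0.5) + 4.4 + 8)/4 = 11.8/4 = 2.95.
For a Normal prior and Normal likelihood with known variance, the posterior is Normal; its mode equals its mean, the precision-weighted average.
Prior precision 1/σ₀² = 1/16 = 0.0625; data precision n/σ² = 4/5 = 0.8.
μ̂ = (0.0625·3 + 0.8·2.95) / (0.0625 + 0.8) = 2.5475/0.8625 = 1019/345 ≈ 2.954.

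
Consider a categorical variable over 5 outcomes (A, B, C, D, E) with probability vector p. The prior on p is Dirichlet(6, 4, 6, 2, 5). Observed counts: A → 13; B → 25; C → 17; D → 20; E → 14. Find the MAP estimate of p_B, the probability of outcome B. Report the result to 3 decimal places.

The posterior is Dirichlet(αᵢ + nᵢ) = Dirichlet(19, 29, 23, 22, 19).
For a Dirichlet(a₁,…,a_K) with all aᵢ > 1, the mode has j-th component (aⱼ − 1)/(Σaᵢ − K).
Here Σaᵢ = 112 and K = 5, so p_B = (29 − 1)/(112 − 5) = 28/107 ≈ 0.262.

MAP estimate of p_B = 0.262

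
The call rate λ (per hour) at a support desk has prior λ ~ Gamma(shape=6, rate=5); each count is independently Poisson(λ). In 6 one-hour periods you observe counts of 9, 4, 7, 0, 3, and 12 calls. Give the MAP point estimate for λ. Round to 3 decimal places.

Σxᵢ = 9+4+7+0+3+12 = 35, with n = 6.
Posterior ∝ λ^5e^(−5λ) · λ^35e^(−6λ) = λ^40e^(−11λ), i.e. Gamma(shape=41, rate=11).
The mode of a Gamma(a, b) with a ≥ 1 (shape–rate) is (a−1)/b = 40/11 ≈ 3.636.

λ̂_MAP = 3.636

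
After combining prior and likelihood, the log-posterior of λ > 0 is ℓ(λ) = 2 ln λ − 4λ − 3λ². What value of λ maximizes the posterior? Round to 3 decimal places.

ℓ'(λ) = 2/λ − 4 − 6λ. Setting this to zero and multiplying by λ: 6λ² + 4λ − 2 = 0.
λ = (−4 + √(4² + 4·6·2)) / (2·6) = (−4 + √64) / 12 = (−4 + 8)/12 = 1/3.
ℓ''(λ) = −2/λ² − 6 < 0, confirming a maximum.

λ̂_MAP = 0.333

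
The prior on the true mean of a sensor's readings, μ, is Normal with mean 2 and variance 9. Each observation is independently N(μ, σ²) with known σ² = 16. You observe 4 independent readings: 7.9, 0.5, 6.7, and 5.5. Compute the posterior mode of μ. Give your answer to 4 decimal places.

μ̂_MAP = 4.1808

n = 4; x̄ = (7.9 + 0.5 + 6.7 + 5.5)/4 = 20.6/4 = 5.15.
For a Normal prior and Normal likelihood with known variance, the posterior is Normal; its mode equals its mean, the precision-weighted average.
Prior precision 1/σ₀² = 1/9; data precision n/σ² = 4/16 = 0.25.
μ̂ = ((1/9)·2 + 0.25·5.15) / (1/9 + 0.25) = (1087/720)/(13/36) = 1087/260 ≈ 4.1808.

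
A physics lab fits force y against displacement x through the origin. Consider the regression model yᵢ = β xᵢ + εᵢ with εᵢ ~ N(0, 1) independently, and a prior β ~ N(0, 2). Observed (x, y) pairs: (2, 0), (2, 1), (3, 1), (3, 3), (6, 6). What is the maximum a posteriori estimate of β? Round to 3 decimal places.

β̂_MAP = 0.800

log p(β | y) = −Σ(yᵢ − βxᵢ)²/(2·1) − β²/(2·2) + const.
Setting the derivative to zero: Σxᵢ(yᵢ − βxᵢ)/1 − β/2 = 0, so β = Σxᵢyᵢ / (Σxᵢ² + σ²/τ²).
Σxᵢyᵢ = 2·0 + 2·1 + 3·1 + 3·3 + 6·6 = 50; Σxᵢ² = 62; σ²/τ² = 0.5.
β̂_MAP = 50 / (62 + 0.5) = 50/62.5 ≈ 0.800.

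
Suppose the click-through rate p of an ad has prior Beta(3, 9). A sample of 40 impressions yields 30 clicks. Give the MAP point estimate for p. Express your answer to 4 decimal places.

p̂_MAP = 0.6400

Prior: Beta(3, 9).
Data: 30 successes in 40 trials. The binomial likelihood contributes p^30(1−p)^10, so the posterior is Beta(3+30, 9+10) = Beta(33, 19).
For Beta(a, b) with a, b > 1 the mode is (a−1)/(a+b−2) = 32/50 ≈ 0.6400.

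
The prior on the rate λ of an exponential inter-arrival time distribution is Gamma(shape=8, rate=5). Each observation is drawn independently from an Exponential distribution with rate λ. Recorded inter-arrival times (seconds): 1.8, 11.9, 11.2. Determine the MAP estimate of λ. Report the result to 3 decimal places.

The Exponential(rate=λ) likelihood is ∝ λ^n e^(−λΣtᵢ). Here n = 3 and Σtᵢ = 1.8 + 11.9 + 11.2 = 24.9.
Posterior ∝ λ^7e^(−5λ) · λ^3e^(−24.9λ) = λ^10e^(−29.9λ), i.e. Gamma(11, 29.9).
Mode = (a−1)/b = 10/29.9 ≈ 0.334.

λ̂_MAP = 0.334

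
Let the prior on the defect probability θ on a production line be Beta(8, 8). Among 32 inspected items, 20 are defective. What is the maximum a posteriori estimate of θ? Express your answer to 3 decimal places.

Prior: Beta(8, 8).
Data: 20 successes in 32 trials. The binomial likelihood contributes θ^20(1−θ)^12, so the posterior is Beta(8+20, 8+12) = Beta(28, 20).
For Beta(a, b) with a, b > 1 the mode is (a−1)/(a+b−2) = 27/46 ≈ 0.587.

θ̂_MAP = 0.587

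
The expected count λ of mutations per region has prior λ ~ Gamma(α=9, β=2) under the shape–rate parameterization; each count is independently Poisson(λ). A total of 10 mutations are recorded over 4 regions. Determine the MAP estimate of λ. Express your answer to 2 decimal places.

Σxᵢ = 10, n = 4.
Posterior ∝ λ^8e^(−2λ) · λ^10e^(−4λ) = λ^18e^(−6λ), i.e. Gamma(shape=19, rate=6).
The mode of a Gamma(a, b) with a ≥ 1 (shape–rate) is (a−1)/b = 18/6 ≈ 3.00.

λ̂_MAP = 3.00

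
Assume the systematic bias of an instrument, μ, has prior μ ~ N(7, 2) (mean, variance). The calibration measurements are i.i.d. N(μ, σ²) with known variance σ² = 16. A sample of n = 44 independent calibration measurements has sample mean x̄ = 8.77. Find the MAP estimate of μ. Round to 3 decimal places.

n = 44, x̄ = 8.77.
For a Normal prior and Normal likelihood with known variance, the posterior is Normal; its mode equals its mean, the precision-weighted average.
Prior precision 1/σ₀² = 1/2 = 0.5; data precision n/σ² = 44/16 = 2.75.
μ̂ = (0.5·7 + 2.75·8.77) / (0.5 + 2.75) = 27.6175/3.25 = 11047/1300 ≈ 8.498.

μ̂_MAP = 8.498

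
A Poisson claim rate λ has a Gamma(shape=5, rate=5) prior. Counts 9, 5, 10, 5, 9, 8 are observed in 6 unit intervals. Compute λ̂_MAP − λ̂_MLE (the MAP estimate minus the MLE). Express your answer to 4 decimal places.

Σxᵢ = 46. Posterior is Gamma(51, 11); MAP = (51−1)/11 = 50/11 ≈ 4.54545.
MLE = x̄ = 46/6 ≈ 7.66667.
Difference = 50/11 − 46/6 = -103/33 ≈ -3.1212.

MAP − MLE = -3.1212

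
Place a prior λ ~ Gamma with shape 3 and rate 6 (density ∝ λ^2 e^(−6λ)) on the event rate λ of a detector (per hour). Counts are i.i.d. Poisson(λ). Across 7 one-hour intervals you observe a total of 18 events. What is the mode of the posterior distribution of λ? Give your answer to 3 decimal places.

λ̂_MAP = 1.538

Σxᵢ = 18, n = 7.
Posterior ∝ λ^2e^(−6λ) · λ^18e^(−7λ) = λ^20e^(−13λ), i.e. Gamma(shape=21, rate=13).
The mode of a Gamma(a, b) with a ≥ 1 (shape–rate) is (a−1)/b = 20/13 ≈ 1.538.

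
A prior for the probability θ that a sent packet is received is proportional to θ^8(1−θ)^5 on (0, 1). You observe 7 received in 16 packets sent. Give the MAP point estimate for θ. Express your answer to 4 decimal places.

θ̂_MAP = 0.5172

The prior density ∝ θ^8(1−θ)^5 is the kernel of Beta(9, 6).
Data: 7 successes in 16 trials. The binomial likelihood contributes θ^7(1−θ)^9, so the posterior is Beta(9+7, 6+9) = Beta(16, 15).
For Beta(a, b) with a, b > 1 the mode is (a−1)/(a+b−2) = 15/29 ≈ 0.5172.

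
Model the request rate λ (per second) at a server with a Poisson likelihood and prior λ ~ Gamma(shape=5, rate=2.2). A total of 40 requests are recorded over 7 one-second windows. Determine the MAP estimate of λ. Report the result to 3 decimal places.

Σxᵢ = 40, n = 7.
Posterior ∝ λ^4e^(−2.2λ) · λ^40e^(−7λ) = λ^44e^(−9.2λ), i.e. Gamma(shape=45, rate=9.2).
The mode of a Gamma(a, b) with a ≥ 1 (shape–rate) is (a−1)/b = 44/9.2 ≈ 4.783.

λ̂_MAP = 4.783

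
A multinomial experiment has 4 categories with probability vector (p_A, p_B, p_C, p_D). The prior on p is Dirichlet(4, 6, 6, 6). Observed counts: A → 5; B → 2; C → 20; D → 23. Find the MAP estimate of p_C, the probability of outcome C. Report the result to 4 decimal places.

MAP estimate of p_C = 0.3676

The posterior is Dirichlet(αᵢ + nᵢ) = Dirichlet(9, 8, 26, 29).
For a Dirichlet(a₁,…,a_K) with all aᵢ > 1, the mode has j-th component (aⱼ − 1)/(Σaᵢ − K).
Here Σaᵢ = 72 and K = 4, so p_C = (26 − 1)/(72 − 4) = 25/68 ≈ 0.3676.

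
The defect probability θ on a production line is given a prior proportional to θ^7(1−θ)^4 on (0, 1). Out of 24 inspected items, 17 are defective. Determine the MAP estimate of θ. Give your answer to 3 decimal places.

The prior density ∝ θ^7(1−θ)^4 is the kernel of Beta(8, 5).
Data: 17 successes in 24 trials. The binomial likelihood contributes θ^17(1−θ)^7, so the posterior is Beta(8+17, 5+7) = Beta(25, 12).
For Beta(a, b) with a, b > 1 the mode is (a−1)/(a+b−2) = 24/35 ≈ 0.686.

θ̂_MAP = 0.686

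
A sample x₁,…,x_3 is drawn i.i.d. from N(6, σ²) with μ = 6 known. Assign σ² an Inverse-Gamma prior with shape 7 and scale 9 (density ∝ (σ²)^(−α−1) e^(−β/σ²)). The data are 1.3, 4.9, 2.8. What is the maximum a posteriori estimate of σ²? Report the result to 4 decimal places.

Sum of squared deviations about the known mean: SS = (1.3−6)² + (4.9−6)² + (2.8−6)² = 33.54.
The Normal likelihood contributes (σ²)^(−n/2) exp(−SS/(2σ²)), so the posterior is Inverse-Gamma(α + n/2, β + SS/2) = Inverse-Gamma(8.5, 25.77).
The mode of Inverse-Gamma(a, b) is b/(a+1) = 25.77/9.5 ≈ 2.7126.

σ̂²_MAP = 2.7126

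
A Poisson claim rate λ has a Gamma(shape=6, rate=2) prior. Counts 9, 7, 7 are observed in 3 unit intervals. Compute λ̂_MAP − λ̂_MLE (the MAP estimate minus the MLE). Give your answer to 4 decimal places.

Σxᵢ = 23. Posterior is Gamma(29, 5); MAP = (29−1)/5 = 28/5 ≈ 5.60000.
MLE = x̄ = 23/3 ≈ 7.66667.
Difference = 28/5 − 23/3 = -31/15 ≈ -2.0667.

MAP − MLE = -2.0667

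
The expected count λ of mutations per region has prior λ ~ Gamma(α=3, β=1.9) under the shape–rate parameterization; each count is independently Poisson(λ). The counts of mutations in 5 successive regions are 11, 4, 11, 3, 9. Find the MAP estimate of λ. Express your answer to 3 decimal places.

Σxᵢ = 11+4+11+3+9 = 38, with n = 5.
Posterior ∝ λ^2e^(−1.9λ) · λ^38e^(−5λ) = λ^40e^(−6.9λ), i.e. Gamma(shape=41, rate=6.9).
The mode of a Gamma(a, b) with a ≥ 1 (shape–rate) is (a−1)/b = 40/6.9 ≈ 5.797.

λ̂_MAP = 5.797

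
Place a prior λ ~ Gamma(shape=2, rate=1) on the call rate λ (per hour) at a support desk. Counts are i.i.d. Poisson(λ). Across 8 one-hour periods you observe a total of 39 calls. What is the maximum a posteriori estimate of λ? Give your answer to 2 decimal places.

λ̂_MAP = 4.44

Σxᵢ = 39, n = 8.
Posterior ∝ λe^(−1λ) · λ^39e^(−8λ) = λ^40e^(−9λ), i.e. Gamma(shape=41, rate=9).
The mode of a Gamma(a, b) with a ≥ 1 (shape–rate) is (a−1)/b = 40/9 ≈ 4.44.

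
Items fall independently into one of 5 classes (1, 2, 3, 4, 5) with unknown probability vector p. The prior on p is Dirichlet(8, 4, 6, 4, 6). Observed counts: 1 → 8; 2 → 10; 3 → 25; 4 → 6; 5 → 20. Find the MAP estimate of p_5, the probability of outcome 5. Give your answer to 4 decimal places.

MAP estimate: 0.2717

The posterior is Dirichlet(αᵢ + nᵢ) = Dirichlet(16, 14, 31, 10, 26).
For a Dirichlet(a₁,…,a_K) with all aᵢ > 1, the mode has j-th component (aⱼ − 1)/(Σaᵢ − K).
Here Σaᵢ = 97 and K = 5, so p_5 = (26 − 1)/(97 − 5) = 25/92 ≈ 0.2717.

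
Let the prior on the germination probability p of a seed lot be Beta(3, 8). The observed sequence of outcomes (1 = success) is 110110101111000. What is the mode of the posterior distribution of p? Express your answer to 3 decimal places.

p̂_MAP = 0.458

Prior: Beta(3, 8).
Data: 9 successes in 15 trials (from the sequence). The binomial likelihood contributes p^9(1−p)^6, so the posterior is Beta(3+9, 8+6) = Beta(12, 14).
For Beta(a, b) with a, b > 1 the mode is (a−1)/(a+b−2) = 11/24 ≈ 0.458.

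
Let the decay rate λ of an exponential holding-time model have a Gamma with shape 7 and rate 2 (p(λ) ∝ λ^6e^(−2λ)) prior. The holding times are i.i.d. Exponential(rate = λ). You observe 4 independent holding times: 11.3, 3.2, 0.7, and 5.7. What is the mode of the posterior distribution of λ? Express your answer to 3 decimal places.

λ̂_MAP = 0.437

The Exponential(rate=λ) likelihood is ∝ λ^n e^(−λΣtᵢ). Here n = 4 and Σtᵢ = 11.3 + 3.2 + 0.7 + 5.7 = 20.9.
Posterior ∝ λ^6e^(−2λ) · λ^4e^(−20.9λ) = λ^10e^(−22.9λ), i.e. Gamma(11, 22.9).
Mode = (a−1)/b = 10/22.9 ≈ 0.437.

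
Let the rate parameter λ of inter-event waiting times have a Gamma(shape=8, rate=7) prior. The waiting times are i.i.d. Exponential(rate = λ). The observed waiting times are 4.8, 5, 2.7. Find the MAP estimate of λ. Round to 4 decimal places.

λ̂_MAP = 0.5128

The Exponential(rate=λ) likelihood is ∝ λ^n e^(−λΣtᵢ). Here n = 3 and Σtᵢ = 4.8 + 5 + 2.7 = 12.5.
Posterior ∝ λ^7e^(−7λ) · λ^3e^(−12.5λ) = λ^10e^(−19.5λ), i.e. Gamma(11, 19.5).
Mode = (a−1)/b = 10/19.5 ≈ 0.5128.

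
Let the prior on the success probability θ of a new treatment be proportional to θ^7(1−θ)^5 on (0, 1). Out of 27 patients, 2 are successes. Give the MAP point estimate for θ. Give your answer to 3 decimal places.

The prior density ∝ θ^7(1−θ)^5 is the kernel of Beta(8, 6).
Data: 2 successes in 27 trials. The binomial likelihood contributes θ^2(1−θ)^25, so the posterior is Beta(8+2, 6+25) = Beta(10, 31).
For Beta(a, b) with a, b > 1 the mode is (a−1)/(a+b−2) = 9/39 ≈ 0.231.

θ̂_MAP = 0.231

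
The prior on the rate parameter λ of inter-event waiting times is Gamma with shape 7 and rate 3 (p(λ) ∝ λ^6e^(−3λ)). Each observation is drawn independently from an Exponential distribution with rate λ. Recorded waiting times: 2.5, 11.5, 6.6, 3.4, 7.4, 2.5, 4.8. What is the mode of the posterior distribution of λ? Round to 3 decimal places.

λ̂_MAP = 0.312

The Exponential(rate=λ) likelihood is ∝ λ^n e^(−λΣtᵢ). Here n = 7 and Σtᵢ = 2.5 + 11.5 + 6.6 + 3.4 + 7.4 + 2.5 + 4.8 = 38.7.
Posterior ∝ λ^6e^(−3λ) · λ^7e^(−38.7λ) = λ^13e^(−41.7λ), i.e. Gamma(14, 41.7).
Mode = (a−1)/b = 13/41.7 ≈ 0.312.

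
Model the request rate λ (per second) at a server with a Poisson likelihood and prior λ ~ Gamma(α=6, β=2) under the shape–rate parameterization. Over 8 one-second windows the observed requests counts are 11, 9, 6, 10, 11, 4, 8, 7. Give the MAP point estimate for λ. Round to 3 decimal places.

Σxᵢ = 11+9+6+10+11+4+8+7 = 66, with n = 8.
Posterior ∝ λ^5e^(−2λ) · λ^66e^(−8λ) = λ^71e^(−10λ), i.e. Gamma(shape=72, rate=10).
The mode of a Gamma(a, b) with a ≥ 1 (shape–rate) is (a−1)/b = 71/10 ≈ 7.100.

λ̂_MAP = 7.100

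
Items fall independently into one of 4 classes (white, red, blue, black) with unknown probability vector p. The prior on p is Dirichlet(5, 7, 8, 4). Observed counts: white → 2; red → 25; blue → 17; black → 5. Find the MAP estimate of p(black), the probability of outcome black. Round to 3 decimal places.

MAP estimate of p(black) = 0.116

The posterior is Dirichlet(αᵢ + nᵢ) = Dirichlet(7, 32, 25, 9).
For a Dirichlet(a₁,…,a_K) with all aᵢ > 1, the mode has j-th component (aⱼ − 1)/(Σaᵢ − K).
Here Σaᵢ = 73 and K = 4, so p(black) = (9 − 1)/(73 − 4) = 8/69 ≈ 0.116.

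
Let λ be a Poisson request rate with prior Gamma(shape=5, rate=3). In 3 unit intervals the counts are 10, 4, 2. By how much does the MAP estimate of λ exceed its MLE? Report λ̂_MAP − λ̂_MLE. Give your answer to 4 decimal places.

MAP − MLE = -2.0000

Σxᵢ = 16. Posterior is Gamma(21, 6); MAP = (21−1)/6 = 20/6 ≈ 3.33333.
MLE = x̄ = 16/3 ≈ 5.33333.
Difference = 20/6 − 16/3 = -2 ≈ -2.0000.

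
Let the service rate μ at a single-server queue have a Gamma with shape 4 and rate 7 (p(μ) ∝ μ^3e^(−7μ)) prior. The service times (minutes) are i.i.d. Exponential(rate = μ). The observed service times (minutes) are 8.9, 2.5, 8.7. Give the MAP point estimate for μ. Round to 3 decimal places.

The Exponential(rate=μ) likelihood is ∝ μ^n e^(−μΣtᵢ). Here n = 3 and Σtᵢ = 8.9 + 2.5 + 8.7 = 20.1.
Posterior ∝ μ^3e^(−7μ) · μ^3e^(−20.1μ) = μ^6e^(−27.1μ), i.e. Gamma(7, 27.1).
Mode = (a−1)/b = 6/27.1 ≈ 0.221.

μ̂_MAP = 0.221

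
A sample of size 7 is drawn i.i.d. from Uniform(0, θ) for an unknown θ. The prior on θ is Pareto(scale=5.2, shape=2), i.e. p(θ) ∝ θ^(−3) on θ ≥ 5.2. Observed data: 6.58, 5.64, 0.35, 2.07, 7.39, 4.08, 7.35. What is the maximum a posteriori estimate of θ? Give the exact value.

The Uniform(0, θ) likelihood is θ^(−n) for θ ≥ max(xᵢ), zero otherwise. Here max(xᵢ) = 7.39.
Posterior ∝ θ^(−3) · θ^(−7) = θ^(−10) on θ ≥ max(5.2, 7.39) = 7.39.
This density is strictly decreasing in θ, so the posterior mode lies at the lower boundary of the support.

θ̂_MAP = 7.39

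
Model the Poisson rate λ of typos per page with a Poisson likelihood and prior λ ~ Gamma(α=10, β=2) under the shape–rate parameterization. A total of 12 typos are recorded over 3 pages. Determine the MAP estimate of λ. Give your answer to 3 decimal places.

Σxᵢ = 12, n = 3.
Posterior ∝ λ^9e^(−2λ) · λ^12e^(−3λ) = λ^21e^(−5λ), i.e. Gamma(shape=22, rate=5).
The mode of a Gamma(a, b) with a ≥ 1 (shape–rate) is (a−1)/b = 21/5 ≈ 4.200.

λ̂_MAP = 4.200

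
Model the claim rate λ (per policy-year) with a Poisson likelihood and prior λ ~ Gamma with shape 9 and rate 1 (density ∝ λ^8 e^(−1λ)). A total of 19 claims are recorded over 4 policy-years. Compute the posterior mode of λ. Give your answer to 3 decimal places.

λ̂_MAP = 5.400

Σxᵢ = 19, n = 4.
Posterior ∝ λ^8e^(−1λ) · λ^19e^(−4λ) = λ^27e^(−5λ), i.e. Gamma(shape=28, rate=5).
The mode of a Gamma(a, b) with a ≥ 1 (shape–rate) is (a−1)/b = 27/5 ≈ 5.400.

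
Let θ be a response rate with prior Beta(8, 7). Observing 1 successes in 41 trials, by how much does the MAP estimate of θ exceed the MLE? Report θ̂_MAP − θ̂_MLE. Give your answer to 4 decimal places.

MAP − MLE = 0.1238

Posterior is Beta(9, 47); MAP = (9−1)/(56−2) = 8/54 ≈ 0.14815.
MLE ignores the prior: θ̂_MLE = k/n = 1/41 ≈ 0.02439.
Difference = 8/54 − 1/41 = 137/1107 ≈ 0.1238.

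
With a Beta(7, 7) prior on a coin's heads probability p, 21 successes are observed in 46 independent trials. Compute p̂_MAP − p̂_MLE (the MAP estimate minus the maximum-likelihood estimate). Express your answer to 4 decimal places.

MAP − MLE = 0.0090

Posterior is Beta(28, 32); MAP = (28−1)/(60−2) = 27/58 ≈ 0.46552.
MLE ignores the prior: p̂_MLE = k/n = 21/46 ≈ 0.45652.
Difference = 27/58 − 21/46 = 6/667 ≈ 0.0090.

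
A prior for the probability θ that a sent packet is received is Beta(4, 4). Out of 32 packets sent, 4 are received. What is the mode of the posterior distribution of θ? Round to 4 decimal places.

θ̂_MAP = 0.1842

Prior: Beta(4, 4).
Data: 4 successes in 32 trials. The binomial likelihood contributes θ^4(1−θ)^28, so the posterior is Beta(4+4, 4+28) = Beta(8, 32).
For Beta(a, b) with a, b > 1 the mode is (a−1)/(a+b−2) = 7/38 ≈ 0.1842.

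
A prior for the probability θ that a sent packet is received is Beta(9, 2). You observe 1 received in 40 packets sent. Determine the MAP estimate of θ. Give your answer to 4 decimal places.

θ̂_MAP = 0.1837

Prior: Beta(9, 2).
Data: 1 success in 40 trials. The binomial likelihood contributes θ(1−θ)^39, so the posterior is Beta(9+1, 2+39) = Beta(10, 41).
For Beta(a, b) with a, b > 1 the mode is (a−1)/(a+b−2) = 9/49 ≈ 0.1837.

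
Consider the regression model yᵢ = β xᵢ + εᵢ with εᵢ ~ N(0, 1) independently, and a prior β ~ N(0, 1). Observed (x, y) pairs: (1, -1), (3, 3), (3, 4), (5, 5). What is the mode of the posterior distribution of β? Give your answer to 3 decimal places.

log p(β | y) = −Σ(yᵢ − βxᵢ)²/(2·1) − β²/(2·1) + const.
Setting the derivative to zero: Σxᵢ(yᵢ − βxᵢ)/1 − β/1 = 0, so β = Σxᵢyᵢ / (Σxᵢ² + σ²/τ²).
Σxᵢyᵢ = 1·(-1) + 3·3 + 3·4 + 5·5 = 45; Σxᵢ² = 44; σ²/τ² = 1.
β̂_MAP = 45 / (44 + 1) = 45/45 ≈ 1.000.

β̂_MAP = 1.000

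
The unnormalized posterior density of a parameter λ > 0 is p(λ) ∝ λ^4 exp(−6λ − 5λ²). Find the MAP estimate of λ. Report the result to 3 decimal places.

ℓ'(λ) = 4/λ − 6 − 10λ. Setting this to zero and multiplying by λ: 10λ² + 6λ − 4 = 0.
λ = (−6 + √(6² + 4·10·4)) / (2·10) = (−6 + √196) / 20 = (−6 + 14)/20 = 2/5.
ℓ''(λ) = −4/λ² − 10 < 0, confirming a maximum.

λ̂_MAP = 0.400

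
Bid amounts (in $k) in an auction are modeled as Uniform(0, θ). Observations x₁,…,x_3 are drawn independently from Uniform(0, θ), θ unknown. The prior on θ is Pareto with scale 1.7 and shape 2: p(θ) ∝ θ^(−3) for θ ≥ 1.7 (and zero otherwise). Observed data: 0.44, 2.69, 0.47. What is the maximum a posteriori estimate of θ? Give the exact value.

θ̂_MAP = 2.69

The Uniform(0, θ) likelihood is θ^(−n) for θ ≥ max(xᵢ), zero otherwise. Here max(xᵢ) = 2.69.
Posterior ∝ θ^(−3) · θ^(−3) = θ^(−6) on θ ≥ max(1.7, 2.69) = 2.69.
This density is strictly decreasing in θ, so the posterior mode lies at the lower boundary of the support.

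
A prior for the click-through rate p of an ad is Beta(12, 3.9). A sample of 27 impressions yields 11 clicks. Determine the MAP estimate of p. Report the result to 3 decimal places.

Prior: Beta(12, 3.9).
Data: 11 successes in 27 trials. The binomial likelihood contributes p^11(1−p)^16, so the posterior is Beta(12+11, 3.9+16) = Beta(23, 19.9).
For Beta(a, b) with a, b > 1 the mode is (a−1)/(a+b−2) = 22/40.9 ≈ 0.538.

p̂_MAP = 0.538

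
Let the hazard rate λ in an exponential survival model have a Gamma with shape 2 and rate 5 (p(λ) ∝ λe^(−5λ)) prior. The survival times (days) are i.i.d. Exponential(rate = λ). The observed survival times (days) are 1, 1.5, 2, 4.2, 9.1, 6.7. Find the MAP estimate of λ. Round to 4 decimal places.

The Exponential(rate=λ) likelihood is ∝ λ^n e^(−λΣtᵢ). Here n = 6 and Σtᵢ = 1 + 1.5 + 2 + 4.2 + 9.1 + 6.7 = 24.5.
Posterior ∝ λe^(−5λ) · λ^6e^(−24.5λ) = λ^7e^(−29.5λ), i.e. Gamma(8, 29.5).
Mode = (a−1)/b = 7/29.5 ≈ 0.2373.

λ̂_MAP = 0.2373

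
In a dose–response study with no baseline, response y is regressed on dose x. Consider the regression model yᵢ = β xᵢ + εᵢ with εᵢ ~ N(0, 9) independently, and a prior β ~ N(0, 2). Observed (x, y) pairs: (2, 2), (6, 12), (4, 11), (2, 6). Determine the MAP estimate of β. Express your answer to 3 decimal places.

β̂_MAP = 2.047

log p(β | y) = −Σ(yᵢ − βxᵢ)²/(2·9) − β²/(2·2) + const.
Setting the derivative to zero: Σxᵢ(yᵢ − βxᵢ)/9 − β/2 = 0, so β = Σxᵢyᵢ / (Σxᵢ² + σ²/τ²).
Σxᵢyᵢ = 2·2 + 6·12 + 4·11 + 2·6 = 132; Σxᵢ² = 60; σ²/τ² = 4.5.
β̂_MAP = 132 / (60 + 4.5) = 132/64.5 ≈ 2.047.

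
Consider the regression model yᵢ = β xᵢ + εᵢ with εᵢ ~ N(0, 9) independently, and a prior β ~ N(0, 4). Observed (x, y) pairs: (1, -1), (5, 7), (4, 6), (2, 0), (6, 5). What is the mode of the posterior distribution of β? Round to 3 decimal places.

log p(β | y) = −Σ(yᵢ − βxᵢ)²/(2·9) − β²/(2·4) + const.
Setting the derivative to zero: Σxᵢ(yᵢ − βxᵢ)/9 − β/4 = 0, so β = Σxᵢyᵢ / (Σxᵢ² + σ²/τ²).
Σxᵢyᵢ = 1·(-1) + 5·7 + 4·6 + 2·0 + 6·5 = 88; Σxᵢ² = 82; σ²/τ² = 2.25.
β̂_MAP = 88 / (82 + 2.25) = 88/84.25 ≈ 1.045.

β̂_MAP = 1.045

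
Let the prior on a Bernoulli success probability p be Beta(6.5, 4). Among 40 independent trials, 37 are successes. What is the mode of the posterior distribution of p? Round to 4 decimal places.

p̂_MAP = 0.8763

Prior: Beta(6.5, 4).
Data: 37 successes in 40 trials. The binomial likelihood contributes p^37(1−p)^3, so the posterior is Beta(6.5+37, 4+3) = Beta(43.5, 7).
For Beta(a, b) with a, b > 1 the mode is (a−1)/(a+b−2) = 42.5/48.5 ≈ 0.8763.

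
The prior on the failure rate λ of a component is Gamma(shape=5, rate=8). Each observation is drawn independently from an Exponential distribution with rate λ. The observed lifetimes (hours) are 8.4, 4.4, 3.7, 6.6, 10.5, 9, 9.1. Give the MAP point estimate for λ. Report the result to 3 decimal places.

The Exponential(rate=λ) likelihood is ∝ λ^n e^(−λΣtᵢ). Here n = 7 and Σtᵢ = 8.4 + 4.4 + 3.7 + 6.6 + 10.5 + 9 + 9.1 = 51.7.
Posterior ∝ λ^4e^(−8λ) · λ^7e^(−51.7λ) = λ^11e^(−59.7λ), i.e. Gamma(12, 59.7).
Mode = (a−1)/b = 11/59.7 ≈ 0.184.

λ̂_MAP = 0.184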